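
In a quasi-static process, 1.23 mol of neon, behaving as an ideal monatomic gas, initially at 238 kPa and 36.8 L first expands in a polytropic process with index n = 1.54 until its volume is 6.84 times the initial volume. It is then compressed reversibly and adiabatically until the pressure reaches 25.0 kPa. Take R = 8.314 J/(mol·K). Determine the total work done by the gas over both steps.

8950 J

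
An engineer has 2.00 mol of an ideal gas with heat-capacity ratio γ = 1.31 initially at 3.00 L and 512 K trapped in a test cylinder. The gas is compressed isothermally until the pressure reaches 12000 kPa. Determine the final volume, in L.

0.709 L

P₁ = nRT₁/V₁ = 2.00×8.314×512/3.00 = 2840 kPa.
Isothermal: T stays 512 K; PV = const ⇒ V₂ = 0.709 L, P₂ = 12000 kPa.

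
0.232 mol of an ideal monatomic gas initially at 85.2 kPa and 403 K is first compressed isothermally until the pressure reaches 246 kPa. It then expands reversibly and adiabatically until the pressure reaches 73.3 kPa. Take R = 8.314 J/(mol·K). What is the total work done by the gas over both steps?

-377 J

V₁ = nRT₁/P₁ = 0.232×8.314×403/85.2 = 9.12 L.
Step 1 — Isothermal: T stays 403 K; PV = const ⇒ V₂ = 3.16 L, P₂ = 246 kPa.
ΔU = 0 (ideal gas, T constant).
W = nRT ln(V₂/V₁) = 0.232×8.314×403×ln(0.346) = -824 J.
Q = ΔU + W = -824 J.
State after step 1: P = 246 kPa, V = 3.16 L, T = 403 K.
Step 2 — Adiabatic: T₂/T₁ = (P₂/P₁)^((γ−1)/γ) ⇒ T₂ = 403×(0.298)^0.400 = 248 K; V₂ = 6.53 L.
ΔU = nCvΔT = 0.232×12.5×(248−403) = -448 J.
Q = 0 for an adiabatic process, so W = −ΔU = 448 J.
Net over both steps: W = -377 J, Q = -824 J, ΔU = -448 J.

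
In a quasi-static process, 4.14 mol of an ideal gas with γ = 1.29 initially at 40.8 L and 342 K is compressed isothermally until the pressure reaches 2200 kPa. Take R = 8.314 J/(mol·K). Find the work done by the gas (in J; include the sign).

-23900 J

P₁ = nRT₁/V₁ = 4.14×8.314×342/40.8 = 289 kPa.
Isothermal: T stays 342 K; PV = const ⇒ V₂ = 5.35 L, P₂ = 2200 kPa.
W = nRT ln(V₂/V₁) = 4.14×8.314×342×ln(0.131) = -23900 J.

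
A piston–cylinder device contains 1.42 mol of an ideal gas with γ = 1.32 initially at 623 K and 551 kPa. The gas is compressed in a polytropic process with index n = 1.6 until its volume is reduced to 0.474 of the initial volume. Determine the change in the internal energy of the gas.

13000 J

V₁ = nRT₁/P₁ = 1.42×8.314×623/551 = 13.3 L.
Polytropic n=1.6: T₂ = T₁(V₁/V₂)^(n−1) = 623×(2.11)^0.60 = 975 K; P₂ = P₁(V₁/V₂)^n = 1820 kPa.
For an ideal gas ΔU = nCvΔT with Cv = R/(γ−1) = 26.0 J/(mol·K).
ΔU = 1.42×26.0×(975−623) = 13000 J.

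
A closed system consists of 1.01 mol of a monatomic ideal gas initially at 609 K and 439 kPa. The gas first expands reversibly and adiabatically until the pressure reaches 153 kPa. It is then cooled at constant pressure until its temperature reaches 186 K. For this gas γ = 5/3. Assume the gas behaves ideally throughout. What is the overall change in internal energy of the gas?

V₁ = nRT₁/P₁ = 1.01×8.314×609/439 = 11.6 L.
Step 1 — Adiabatic: T₂/T₁ = (P₂/P₁)^((γ−1)/γ) ⇒ T₂ = 609×(0.349)^0.400 = 399 K; V₂ = 21.9 L.
ΔU = nCvΔT = 1.01×12.5×(399−609) = -2640 J.
Q = 0 for an adiabatic process, so W = −ΔU = 2640 J.
State after step 1: P = 153 kPa, V = 21.9 L, T = 399 K.
Step 2 — Isobaric: P stays 153 kPa; V/T = const ⇒ T₂ = 186 K, V₂ = 10.2 L.
W = PΔV = 153×(10.2−21.9) kPa·L = -1790 J.
ΔU = nCvΔT = 1.01×12.5×(186−399) = -2690 J.
Q = ΔU + W = nCpΔT = -4480 J.
Net over both steps: W = 846 J, Q = -4480 J, ΔU = -5330 J.

-5330 J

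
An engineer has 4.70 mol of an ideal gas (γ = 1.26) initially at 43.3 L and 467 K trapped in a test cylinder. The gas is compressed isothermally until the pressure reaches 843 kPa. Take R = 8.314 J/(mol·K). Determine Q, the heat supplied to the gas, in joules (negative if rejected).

-12700 J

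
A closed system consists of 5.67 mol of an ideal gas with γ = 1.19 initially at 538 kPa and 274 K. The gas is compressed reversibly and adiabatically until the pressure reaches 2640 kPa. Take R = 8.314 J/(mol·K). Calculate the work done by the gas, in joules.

V₁ = nRT₁/P₁ = 5.67×8.314×274/538 = 24.0 L.
Adiabatic: T₂/T₁ = (P₂/P₁)^((γ−1)/γ) ⇒ T₂ = 274×(4.91)^0.160 = 353 K; V₂ = 6.31 L.
ΔU = nCvΔT = 5.67×43.8×(353−274) = 19700 J.
Q = 0 for an adiabatic process, so W = −ΔU = -19700 J.

-19700 J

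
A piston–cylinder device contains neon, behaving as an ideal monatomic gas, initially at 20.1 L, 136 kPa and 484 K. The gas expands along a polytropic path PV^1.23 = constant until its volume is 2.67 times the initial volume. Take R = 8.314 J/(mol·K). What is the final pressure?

40.6 kPa

Polytropic n=1.23: T₂ = T₁(V₁/V₂)^(n−1) = 484×(0.375)^0.23 = 386 K; P₂ = P₁(V₁/V₂)^n = 40.6 kPa.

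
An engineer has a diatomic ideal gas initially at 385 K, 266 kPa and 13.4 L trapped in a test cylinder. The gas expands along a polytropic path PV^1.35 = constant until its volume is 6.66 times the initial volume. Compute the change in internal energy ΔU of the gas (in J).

-4320 J

n = P₁V₁/(RT₁) = 266×13.4/(8.314×385) = 1.11 mol.
Polytropic n=1.35: T₂ = T₁(V₁/V₂)^(n−1) = 385×(0.150)^0.35 = 198 K; P₂ = P₁(V₁/V₂)^n = 20.6 kPa.
For an ideal gas ΔU = nCvΔT with Cv = (5/2)R = 20.8 J/(mol·K).
ΔU = 1.11×20.8×(198−385) = -4320 J.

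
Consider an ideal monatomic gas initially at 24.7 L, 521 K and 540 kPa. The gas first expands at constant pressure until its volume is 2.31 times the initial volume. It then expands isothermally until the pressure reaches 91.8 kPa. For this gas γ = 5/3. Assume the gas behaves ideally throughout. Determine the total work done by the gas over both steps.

n = P₁V₁/(RT₁) = 540×24.7/(8.314×521) = 3.08 mol.
Step 1 — Isobaric: P stays 540 kPa; V/T = const ⇒ T₂ = 1200 K, V₂ = 57.1 L.
W = PΔV = 540×(57.1−24.7) kPa·L = 17500 J.
ΔU = nCvΔT = 3.08×12.5×(1200−521) = 26200 J.
Q = ΔU + W = nCpΔT = 43700 J.
State after step 1: P = 540 kPa, V = 57.1 L, T = 1200 K.
Step 2 — Isothermal: T stays 1200 K; PV = const ⇒ V₂ = 336 L, P₂ = 91.8 kPa.
ΔU = 0 (ideal gas, T constant).
W = nRT ln(V₂/V₁) = 3.08×8.314×1200×ln(5.88) = 54600 J.
Q = ΔU + W = 54600 J.
Net over both steps: W = 72100 J, Q = 98300 J, ΔU = 26200 J.

72100 J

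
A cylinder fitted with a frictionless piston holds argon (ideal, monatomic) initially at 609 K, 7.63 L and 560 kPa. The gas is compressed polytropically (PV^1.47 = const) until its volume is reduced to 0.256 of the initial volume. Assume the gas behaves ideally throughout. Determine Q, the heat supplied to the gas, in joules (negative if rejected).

-2410 J

n = P₁V₁/(RT₁) = 560×7.63/(8.314×609) = 0.844 mol.
Polytropic n=1.47: T₂ = T₁(V₁/V₂)^(n−1) = 609×(3.91)^0.47 = 1160 K; P₂ = P₁(V₁/V₂)^n = 4150 kPa.
W = (P₁V₁−P₂V₂)/(n−1) = (560×7.63−4150×1.95)/0.47 = -8160 J.
ΔU = nCvΔT = 0.844×12.5×(1160−609) = 5750 J.
Q = ΔU + W = -2410 J.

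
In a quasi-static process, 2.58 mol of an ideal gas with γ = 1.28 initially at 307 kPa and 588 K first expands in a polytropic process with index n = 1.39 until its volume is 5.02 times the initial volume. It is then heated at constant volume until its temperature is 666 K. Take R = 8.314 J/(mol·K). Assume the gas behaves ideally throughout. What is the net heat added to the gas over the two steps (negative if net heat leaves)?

21100 J

V₁ = nRT₁/P₁ = 2.58×8.314×588/307 = 41.1 L.
Step 1 — Polytropic n=1.39: T₂ = T₁(V₁/V₂)^(n−1) = 588×(0.199)^0.39 = 313 K; P₂ = P₁(V₁/V₂)^n = 32.6 kPa.
W = (P₁V₁−P₂V₂)/(n−1) = (307×41.1−32.6×206)/0.39 = 15100 J.
ΔU = nCvΔT = 2.58×29.7×(313−588) = -21000 J.
Q = ΔU + W = -5930 J.
State after step 1: P = 32.6 kPa, V = 206 L, T = 313 K.
Step 2 — Isochoric: V stays 206 L; P/T = const ⇒ T₂ = 666 K, P₂ = 69.3 kPa.
W = 0 (no volume change).
ΔU = nCvΔT = 2.58×29.7×(666−313) = 27000 J.
Q = ΔU = 27000 J.
Net over both steps: W = 15100 J, Q = 21100 J, ΔU = 5980 J.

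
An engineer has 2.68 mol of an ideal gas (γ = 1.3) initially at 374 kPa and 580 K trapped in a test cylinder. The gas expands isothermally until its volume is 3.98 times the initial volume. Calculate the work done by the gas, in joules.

17900 J

V₁ = nRT₁/P₁ = 2.68×8.314×580/374 = 34.6 L.
Isothermal: T stays 580 K; PV = const ⇒ V₂ = 138 L, P₂ = 94.0 kPa.
W = nRT ln(V₂/V₁) = 2.68×8.314×580×ln(3.98) = 17900 J.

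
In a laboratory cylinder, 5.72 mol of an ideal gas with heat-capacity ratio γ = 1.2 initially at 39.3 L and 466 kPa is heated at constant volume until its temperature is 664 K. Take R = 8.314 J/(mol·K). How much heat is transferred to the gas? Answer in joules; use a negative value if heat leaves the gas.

66300 J

T₁ = P₁V₁/(nR) = 466×39.3/(5.72×8.314) = 385 K.
Isochoric: V stays 39.3 L; P/T = const ⇒ T₂ = 664 K, P₂ = 803 kPa.
W = 0 (no volume change).
ΔU = nCvΔT = 5.72×41.6×(664−385) = 66300 J.
Q = ΔU = 66300 J.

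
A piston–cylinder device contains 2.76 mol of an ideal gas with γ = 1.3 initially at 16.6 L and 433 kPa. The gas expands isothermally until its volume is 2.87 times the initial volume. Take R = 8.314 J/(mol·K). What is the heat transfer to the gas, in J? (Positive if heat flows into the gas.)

T₁ = P₁V₁/(nR) = 433×16.6/(2.76×8.314) = 313 K.
Isothermal: T stays 313 K; PV = const ⇒ V₂ = 47.6 L, P₂ = 151 kPa.
ΔU = 0 (ideal gas, T constant).
W = nRT ln(V₂/V₁) = 2.76×8.314×313×ln(2.87) = 7580 J.
Q = ΔU + W = 7580 J.

7580 J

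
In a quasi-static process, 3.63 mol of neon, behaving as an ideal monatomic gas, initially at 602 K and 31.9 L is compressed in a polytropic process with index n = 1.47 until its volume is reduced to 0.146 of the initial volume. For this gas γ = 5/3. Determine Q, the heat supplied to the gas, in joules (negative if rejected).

-16800 J

P₁ = nRT₁/V₁ = 3.63×8.314×602/31.9 = 570 kPa.
Polytropic n=1.47: T₂ = T₁(V₁/V₂)^(n−1) = 602×(6.85)^0.47 = 1490 K; P₂ = P₁(V₁/V₂)^n = 9640 kPa.
W = (P₁V₁−P₂V₂)/(n−1) = (570×31.9−9640×4.66)/0.47 = -56800 J.
ΔU = nCvΔT = 3.63×12.5×(1490−602) = 40100 J.
Q = ΔU + W = -16800 J.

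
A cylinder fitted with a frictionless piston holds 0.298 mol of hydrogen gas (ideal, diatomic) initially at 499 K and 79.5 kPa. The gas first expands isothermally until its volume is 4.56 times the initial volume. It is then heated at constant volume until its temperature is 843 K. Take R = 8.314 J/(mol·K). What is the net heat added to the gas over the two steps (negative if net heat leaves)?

4010 J

V₁ = nRT₁/P₁ = 0.298×8.314×499/79.5 = 15.6 L.
Step 1 — Isothermal: T stays 499 K; PV = const ⇒ V₂ = 70.9 L, P₂ = 17.4 kPa.
ΔU = 0 (ideal gas, T constant).
W = nRT ln(V₂/V₁) = 0.298×8.314×499×ln(4.56) = 1880 J.
Q = ΔU + W = 1880 J.
State after step 1: P = 17.4 kPa, V = 70.9 L, T = 499 K.
Step 2 — Isochoric: V stays 70.9 L; P/T = const ⇒ T₂ = 843 K, P₂ = 29.5 kPa.
W = 0 (no volume change).
ΔU = nCvΔT = 0.298×20.8×(843−499) = 2130 J.
Q = ΔU = 2130 J.
Net over both steps: W = 1880 J, Q = 4010 J, ΔU = 2130 J.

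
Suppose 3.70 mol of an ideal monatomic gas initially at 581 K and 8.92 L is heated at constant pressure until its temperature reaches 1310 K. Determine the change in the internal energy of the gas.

33600 J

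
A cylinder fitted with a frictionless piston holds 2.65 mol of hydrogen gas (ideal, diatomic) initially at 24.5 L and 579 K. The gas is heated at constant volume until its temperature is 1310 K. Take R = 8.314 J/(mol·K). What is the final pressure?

P₁ = nRT₁/V₁ = 2.65×8.314×579/24.5 = 521 kPa.
Isochoric: V stays 24.5 L; P/T = const ⇒ T₂ = 1310 K, P₂ = 1180 kPa.

1180 kPa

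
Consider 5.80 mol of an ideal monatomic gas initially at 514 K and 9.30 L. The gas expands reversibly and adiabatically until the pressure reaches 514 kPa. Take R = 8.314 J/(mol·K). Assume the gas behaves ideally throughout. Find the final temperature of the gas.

266 K

P₁ = nRT₁/V₁ = 5.80×8.314×514/9.30 = 2670 kPa.
Adiabatic: T₂/T₁ = (P₂/P₁)^((γ−1)/γ) ⇒ T₂ = 514×(0.193)^0.400 = 266 K; V₂ = 25.0 L.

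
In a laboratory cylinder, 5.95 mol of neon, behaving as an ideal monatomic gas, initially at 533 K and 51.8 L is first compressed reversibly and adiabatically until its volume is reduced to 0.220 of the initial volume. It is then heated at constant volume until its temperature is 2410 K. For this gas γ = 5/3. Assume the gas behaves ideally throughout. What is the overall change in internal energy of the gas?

139000 J

P₁ = nRT₁/V₁ = 5.95×8.314×533/51.8 = 509 kPa.
Step 1 — Adiabatic: TV^(γ−1) = const ⇒ T₂ = 533×(4.55)^0.667 = 1460 K; PV^γ = const ⇒ P₂ = 6350 kPa.
ΔU = nCvΔT = 5.95×12.5×(1460−533) = 69000 J.
Q = 0 for an adiabatic process, so W = −ΔU = -69000 J.
State after step 1: P = 6350 kPa, V = 11.4 L, T = 1460 K.
Step 2 — Isochoric: V stays 11.4 L; P/T = const ⇒ T₂ = 2410 K, P₂ = 10500 kPa.
W = 0 (no volume change).
ΔU = nCvΔT = 5.95×12.5×(2410−1460) = 70300 J.
Q = ΔU = 70300 J.
Net over both steps: W = -69000 J, Q = 70300 J, ΔU = 139000 J.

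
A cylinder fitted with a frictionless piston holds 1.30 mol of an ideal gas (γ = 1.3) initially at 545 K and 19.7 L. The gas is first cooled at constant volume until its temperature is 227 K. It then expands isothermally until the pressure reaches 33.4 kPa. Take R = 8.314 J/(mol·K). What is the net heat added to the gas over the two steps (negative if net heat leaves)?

-8230 J

P₁ = nRT₁/V₁ = 1.30×8.314×545/19.7 = 299 kPa.
Step 1 — Isochoric: V stays 19.7 L; P/T = const ⇒ T₂ = 227 K, P₂ = 125 kPa.
W = 0 (no volume change).
ΔU = nCvΔT = 1.30×27.7×(227−545) = -11500 J.
Q = ΔU = -11500 J.
State after step 1: P = 125 kPa, V = 19.7 L, T = 227 K.
Step 2 — Isothermal: T stays 227 K; PV = const ⇒ V₂ = 73.5 L, P₂ = 33.4 kPa.
ΔU = 0 (ideal gas, T constant).
W = nRT ln(V₂/V₁) = 1.30×8.314×227×ln(3.73) = 3230 J.
Q = ΔU + W = 3230 J.
Net over both steps: W = 3230 J, Q = -8230 J, ΔU = -11500 J.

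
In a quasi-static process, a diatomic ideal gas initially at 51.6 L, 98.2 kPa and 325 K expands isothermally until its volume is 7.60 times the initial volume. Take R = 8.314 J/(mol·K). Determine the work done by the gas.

10300 J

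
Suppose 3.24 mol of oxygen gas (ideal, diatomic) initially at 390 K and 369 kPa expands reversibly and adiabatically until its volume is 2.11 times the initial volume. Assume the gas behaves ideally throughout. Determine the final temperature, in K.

V₁ = nRT₁/P₁ = 3.24×8.314×390/369 = 28.5 L.
Adiabatic: TV^(γ−1) = const ⇒ T₂ = 390×(0.474)^0.400 = 289 K; PV^γ = const ⇒ P₂ = 130 kPa.

289 K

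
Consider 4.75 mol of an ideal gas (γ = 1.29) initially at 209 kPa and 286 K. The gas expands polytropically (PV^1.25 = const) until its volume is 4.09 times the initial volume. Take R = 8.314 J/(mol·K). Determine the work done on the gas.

V₁ = nRT₁/P₁ = 4.75×8.314×286/209 = 54.0 L.
Polytropic n=1.25: T₂ = T₁(V₁/V₂)^(n−1) = 286×(0.244)^0.25 = 201 K; P₂ = P₁(V₁/V₂)^n = 35.9 kPa.
W = (P₁V₁−P₂V₂)/(n−1) = (209×54.0−35.9×221)/0.25 = 13400 J.
Work done on the gas = −W_by = -13400 J.

-13400 J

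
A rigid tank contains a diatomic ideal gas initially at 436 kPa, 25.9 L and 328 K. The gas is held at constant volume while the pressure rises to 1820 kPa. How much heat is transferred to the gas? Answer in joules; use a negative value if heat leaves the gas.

89600 J

n = P₁V₁/(RT₁) = 436×25.9/(8.314×328) = 4.14 mol.
Isochoric: V stays 25.9 L; P/T = const ⇒ T₂ = 1370 K, P₂ = 1820 kPa.
W = 0 (no volume change).
ΔU = nCvΔT = 4.14×20.8×(1370−328) = 89600 J.
Q = ΔU = 89600 J.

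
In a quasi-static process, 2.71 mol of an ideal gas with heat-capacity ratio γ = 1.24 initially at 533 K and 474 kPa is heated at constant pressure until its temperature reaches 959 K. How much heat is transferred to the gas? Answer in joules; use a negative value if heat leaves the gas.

V₁ = nRT₁/P₁ = 2.71×8.314×533/474 = 25.3 L.
Isobaric: P stays 474 kPa; V/T = const ⇒ T₂ = 959 K, V₂ = 45.6 L.
W = PΔV = 474×(45.6−25.3) kPa·L = 9600 J.
ΔU = nCvΔT = 2.71×34.6×(959−533) = 40000 J.
Q = ΔU + W = nCpΔT = 49600 J.

49600 J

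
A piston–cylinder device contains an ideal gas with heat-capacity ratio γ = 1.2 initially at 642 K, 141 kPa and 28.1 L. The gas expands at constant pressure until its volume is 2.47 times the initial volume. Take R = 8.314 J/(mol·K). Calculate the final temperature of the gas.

Isobaric: P stays 141 kPa; V/T = const ⇒ T₂ = 1590 K, V₂ = 69.4 L.

1590 K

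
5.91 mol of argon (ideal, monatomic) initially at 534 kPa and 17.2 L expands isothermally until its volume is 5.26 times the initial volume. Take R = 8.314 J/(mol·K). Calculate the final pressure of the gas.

102 kPa

T₁ = P₁V₁/(nR) = 534×17.2/(5.91×8.314) = 187 K.
Isothermal: T stays 187 K; PV = const ⇒ V₂ = 90.5 L, P₂ = 102 kPa.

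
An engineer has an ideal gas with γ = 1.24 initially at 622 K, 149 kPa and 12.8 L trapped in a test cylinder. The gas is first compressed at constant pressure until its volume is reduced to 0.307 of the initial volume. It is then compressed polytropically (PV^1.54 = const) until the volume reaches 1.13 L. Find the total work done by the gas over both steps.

n = P₁V₁/(RT₁) = 149×12.8/(8.314×622) = 0.369 mol.
Step 1 — Isobaric: P stays 149 kPa; V/T = const ⇒ T₂ = 191 K, V₂ = 3.93 L.
W = PΔV = 149×(3.93−12.8) kPa·L = -1320 J.
ΔU = nCvΔT = 0.369×34.6×(191−622) = -5510 J.
Q = ΔU + W = nCpΔT = -6830 J.
State after step 1: P = 149 kPa, V = 3.93 L, T = 191 K.
Step 2 — Polytropic n=1.54: T₂ = T₁(V₁/V₂)^(n−1) = 191×(3.48)^0.54 = 374 K; P₂ = P₁(V₁/V₂)^n = 1020 kPa.
W = (P₁V₁−P₂V₂)/(n−1) = (149×3.93−1020×1.13)/0.54 = -1040 J.
ΔU = nCvΔT = 0.369×34.6×(374−191) = 2340 J.
Q = ΔU + W = 1300 J.
Net over both steps: W = -2360 J, Q = -5530 J, ΔU = -3160 J.

-2360 J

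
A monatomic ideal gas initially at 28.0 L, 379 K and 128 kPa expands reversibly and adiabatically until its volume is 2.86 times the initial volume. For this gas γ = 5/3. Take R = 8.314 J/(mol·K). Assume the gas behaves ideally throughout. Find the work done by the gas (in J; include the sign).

n = P₁V₁/(RT₁) = 128×28.0/(8.314×379) = 1.14 mol.
Adiabatic: TV^(γ−1) = const ⇒ T₂ = 379×(0.350)^0.667 = 188 K; PV^γ = const ⇒ P₂ = 22.2 kPa.
ΔU = nCvΔT = 1.14×12.5×(188−379) = -2710 J.
Q = 0 for an adiabatic process, so W = −ΔU = 2710 J.

2710 J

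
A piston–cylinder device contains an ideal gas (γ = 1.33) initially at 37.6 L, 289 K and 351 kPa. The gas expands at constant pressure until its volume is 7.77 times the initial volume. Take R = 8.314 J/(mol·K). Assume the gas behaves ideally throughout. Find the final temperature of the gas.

Isobaric: P stays 351 kPa; V/T = const ⇒ T₂ = 2250 K, V₂ = 292 L.

2250 K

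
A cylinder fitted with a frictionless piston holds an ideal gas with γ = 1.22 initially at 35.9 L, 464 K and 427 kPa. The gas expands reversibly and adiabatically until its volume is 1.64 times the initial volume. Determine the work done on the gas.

n = P₁V₁/(RT₁) = 427×35.9/(8.314×464) = 3.97 mol.
Adiabatic: TV^(γ−1) = const ⇒ T₂ = 464×(0.610)^0.220 = 416 K; PV^γ = const ⇒ P₂ = 234 kPa.
ΔU = nCvΔT = 3.97×37.8×(416−464) = -7190 J.
Q = 0 for an adiabatic process, so W = −ΔU = 7190 J.
Work done on the gas = −W_by = -7190 J.

-7190 J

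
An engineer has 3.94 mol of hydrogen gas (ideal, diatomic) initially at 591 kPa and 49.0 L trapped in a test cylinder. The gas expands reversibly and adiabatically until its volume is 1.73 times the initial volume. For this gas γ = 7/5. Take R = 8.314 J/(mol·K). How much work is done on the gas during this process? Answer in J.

T₁ = P₁V₁/(nR) = 591×49.0/(3.94×8.314) = 884 K.
Adiabatic: TV^(γ−1) = const ⇒ T₂ = 884×(0.578)^0.400 = 710 K; PV^γ = const ⇒ P₂ = 274 kPa.
ΔU = nCvΔT = 3.94×20.8×(710−884) = -14300 J.
Q = 0 for an adiabatic process, so W = −ΔU = 14300 J.
Work done on the gas = −W_by = -14300 J.

-14300 J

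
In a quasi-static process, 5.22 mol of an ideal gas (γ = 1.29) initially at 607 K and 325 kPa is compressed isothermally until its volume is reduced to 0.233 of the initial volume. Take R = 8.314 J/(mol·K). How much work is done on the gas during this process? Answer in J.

38400 J

V₁ = nRT₁/P₁ = 5.22×8.314×607/325 = 81.1 L.
Isothermal: T stays 607 K; PV = const ⇒ V₂ = 18.9 L, P₂ = 1390 kPa.
W = nRT ln(V₂/V₁) = 5.22×8.314×607×ln(0.233) = -38400 J.
Work done on the gas = −W_by = 38400 J.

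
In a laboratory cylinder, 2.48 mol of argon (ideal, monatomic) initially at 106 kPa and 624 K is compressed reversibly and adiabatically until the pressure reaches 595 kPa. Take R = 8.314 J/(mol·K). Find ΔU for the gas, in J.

V₁ = nRT₁/P₁ = 2.48×8.314×624/106 = 121 L.
Adiabatic: T₂/T₁ = (P₂/P₁)^((γ−1)/γ) ⇒ T₂ = 624×(5.61)^0.400 = 1240 K; V₂ = 43.1 L.
For an ideal gas ΔU = nCvΔT with Cv = (3/2)R = 12.5 J/(mol·K).
ΔU = 2.48×12.5×(1240−624) = 19200 J.

19200 J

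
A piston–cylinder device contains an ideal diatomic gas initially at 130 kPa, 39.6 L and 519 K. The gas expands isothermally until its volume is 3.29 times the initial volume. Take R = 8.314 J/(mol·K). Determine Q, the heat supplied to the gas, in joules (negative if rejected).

n = P₁V₁/(RT₁) = 130×39.6/(8.314×519) = 1.19 mol.
Isothermal: T stays 519 K; PV = const ⇒ V₂ = 130 L, P₂ = 39.5 kPa.
ΔU = 0 (ideal gas, T constant).
W = nRT ln(V₂/V₁) = 1.19×8.314×519×ln(3.29) = 6130 J.
Q = ΔU + W = 6130 J.

6130 J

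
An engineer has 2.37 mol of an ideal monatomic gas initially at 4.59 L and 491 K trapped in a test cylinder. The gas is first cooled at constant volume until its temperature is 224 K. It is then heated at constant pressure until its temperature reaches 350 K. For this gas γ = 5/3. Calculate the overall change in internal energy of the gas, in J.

P₁ = nRT₁/V₁ = 2.37×8.314×491/4.59 = 2110 kPa.
Step 1 — Isochoric: V stays 4.59 L; P/T = const ⇒ T₂ = 224 K, P₂ = 962 kPa.
W = 0 (no volume change).
ΔU = nCvΔT = 2.37×12.5×(224−491) = -7890 J.
Q = ΔU = -7890 J.
State after step 1: P = 962 kPa, V = 4.59 L, T = 224 K.
Step 2 — Isobaric: P stays 962 kPa; V/T = const ⇒ T₂ = 350 K, V₂ = 7.17 L.
W = PΔV = 962×(7.17−4.59) kPa·L = 2480 J.
ΔU = nCvΔT = 2.37×12.5×(350−224) = 3720 J.
Q = ΔU + W = nCpΔT = 6210 J.
Net over both steps: W = 2480 J, Q = -1680 J, ΔU = -4170 J.

-4170 J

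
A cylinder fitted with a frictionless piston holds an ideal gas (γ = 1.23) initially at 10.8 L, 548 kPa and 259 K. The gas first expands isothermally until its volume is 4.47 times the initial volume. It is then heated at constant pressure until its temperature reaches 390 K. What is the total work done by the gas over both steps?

n = P₁V₁/(RT₁) = 548×10.8/(8.314×259) = 2.75 mol.
Step 1 — Isothermal: T stays 259 K; PV = const ⇒ V₂ = 48.3 L, P₂ = 123 kPa.
ΔU = 0 (ideal gas, T constant).
W = nRT ln(V₂/V₁) = 2.75×8.314×259×ln(4.47) = 8860 J.
Q = ΔU + W = 8860 J.
State after step 1: P = 123 kPa, V = 48.3 L, T = 259 K.
Step 2 — Isobaric: P stays 123 kPa; V/T = const ⇒ T₂ = 390 K, V₂ = 72.7 L.
W = PΔV = 123×(72.7−48.3) kPa·L = 2990 J.
ΔU = nCvΔT = 2.75×36.1×(390−259) = 13000 J.
Q = ΔU + W = nCpΔT = 16000 J.
Net over both steps: W = 11900 J, Q = 24900 J, ΔU = 13000 J.

11900 J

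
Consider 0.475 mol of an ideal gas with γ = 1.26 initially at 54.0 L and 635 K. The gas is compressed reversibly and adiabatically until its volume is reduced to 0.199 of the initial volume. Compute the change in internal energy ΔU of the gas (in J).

P₁ = nRT₁/V₁ = 0.475×8.314×635/54.0 = 46.4 kPa.
Adiabatic: TV^(γ−1) = const ⇒ T₂ = 635×(5.03)^0.260 = 966 K; PV^γ = const ⇒ P₂ = 355 kPa.
For an ideal gas ΔU = nCvΔT with Cv = R/(γ−1) = 32.0 J/(mol·K).
ΔU = 0.475×32.0×(966−635) = 5030 J.

5030 J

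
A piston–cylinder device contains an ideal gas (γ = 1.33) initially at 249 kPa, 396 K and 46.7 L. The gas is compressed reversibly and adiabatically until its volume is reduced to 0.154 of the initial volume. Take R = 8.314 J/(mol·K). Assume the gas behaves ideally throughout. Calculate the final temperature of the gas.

734 K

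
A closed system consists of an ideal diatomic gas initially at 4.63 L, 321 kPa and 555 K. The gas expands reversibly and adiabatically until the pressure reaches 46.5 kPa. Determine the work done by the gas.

n = P₁V₁/(RT₁) = 321×4.63/(8.314×555) = 0.322 mol.
Adiabatic: T₂/T₁ = (P₂/P₁)^((γ−1)/γ) ⇒ T₂ = 555×(0.145)^0.286 = 320 K; V₂ = 18.4 L.
ΔU = nCvΔT = 0.322×20.8×(320−555) = -1580 J.
Q = 0 for an adiabatic process, so W = −ΔU = 1580 J.

1580 J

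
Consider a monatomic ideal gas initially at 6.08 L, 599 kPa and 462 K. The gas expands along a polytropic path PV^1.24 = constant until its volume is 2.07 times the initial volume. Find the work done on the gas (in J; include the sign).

-2430 J

n = P₁V₁/(RT₁) = 599×6.08/(8.314×462) = 0.948 mol.
Polytropic n=1.24: T₂ = T₁(V₁/V₂)^(n−1) = 462×(0.483)^0.24 = 388 K; P₂ = P₁(V₁/V₂)^n = 243 kPa.
W = (P₁V₁−P₂V₂)/(n−1) = (599×6.08−243×12.6)/0.24 = 2430 J.
Work done on the gas = −W_by = -2430 J.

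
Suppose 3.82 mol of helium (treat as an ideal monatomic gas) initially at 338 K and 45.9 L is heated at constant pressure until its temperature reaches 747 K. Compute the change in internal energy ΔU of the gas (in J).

19500 J

P₁ = nRT₁/V₁ = 3.82×8.314×338/45.9 = 234 kPa.
Isobaric: P stays 234 kPa; V/T = const ⇒ T₂ = 747 K, V₂ = 101 L.
For an ideal gas ΔU = nCvΔT with Cv = (3/2)R = 12.5 J/(mol·K).
ΔU = 3.82×12.5×(747−338) = 19500 J.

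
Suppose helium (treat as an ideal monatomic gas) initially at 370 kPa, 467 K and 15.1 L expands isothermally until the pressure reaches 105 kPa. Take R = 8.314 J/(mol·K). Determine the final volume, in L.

53.2 L

Isothermal: T stays 467 K; PV = const ⇒ V₂ = 53.2 L, P₂ = 105 kPa.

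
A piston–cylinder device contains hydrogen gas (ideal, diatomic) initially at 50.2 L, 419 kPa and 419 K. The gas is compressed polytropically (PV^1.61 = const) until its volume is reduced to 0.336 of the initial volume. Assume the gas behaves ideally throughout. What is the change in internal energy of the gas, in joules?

49700 J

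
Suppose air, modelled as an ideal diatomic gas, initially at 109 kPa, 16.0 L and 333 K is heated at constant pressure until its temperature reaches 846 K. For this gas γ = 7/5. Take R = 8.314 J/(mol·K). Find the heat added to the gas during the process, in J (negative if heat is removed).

n = P₁V₁/(RT₁) = 109×16.0/(8.314×333) = 0.630 mol.
Isobaric: P stays 109 kPa; V/T = const ⇒ T₂ = 846 K, V₂ = 40.6 L.
W = PΔV = 109×(40.6−16.0) kPa·L = 2690 J.
ΔU = nCvΔT = 0.630×20.8×(846−333) = 6720 J.
Q = ΔU + W = nCpΔT = 9400 J.

9400 J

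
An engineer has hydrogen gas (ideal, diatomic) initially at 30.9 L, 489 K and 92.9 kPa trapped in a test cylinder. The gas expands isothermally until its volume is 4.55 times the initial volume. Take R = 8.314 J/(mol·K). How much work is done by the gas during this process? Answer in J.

n = P₁V₁/(RT₁) = 92.9×30.9/(8.314×489) = 0.706 mol.
Isothermal: T stays 489 K; PV = const ⇒ V₂ = 141 L, P₂ = 20.4 kPa.
W = nRT ln(V₂/V₁) = 0.706×8.314×489×ln(4.55) = 4350 J.

4350 J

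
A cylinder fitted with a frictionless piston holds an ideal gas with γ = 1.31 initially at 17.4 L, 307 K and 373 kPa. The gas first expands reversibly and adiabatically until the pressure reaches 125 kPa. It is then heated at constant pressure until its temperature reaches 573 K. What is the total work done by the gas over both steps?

n = P₁V₁/(RT₁) = 373×17.4/(8.314×307) = 2.54 mol.
Step 1 — Adiabatic: T₂/T₁ = (P₂/P₁)^((γ−1)/γ) ⇒ T₂ = 307×(0.335)^0.237 = 237 K; V₂ = 40.1 L.
ΔU = nCvΔT = 2.54×26.8×(237−307) = -4770 J.
Q = 0 for an adiabatic process, so W = −ΔU = 4770 J.
State after step 1: P = 125 kPa, V = 40.1 L, T = 237 K.
Step 2 — Isobaric: P stays 125 kPa; V/T = const ⇒ T₂ = 573 K, V₂ = 96.9 L.
W = PΔV = 125×(96.9−40.1) kPa·L = 7100 J.
ΔU = nCvΔT = 2.54×26.8×(573−237) = 22900 J.
Q = ΔU + W = nCpΔT = 30000 J.
Net over both steps: W = 11900 J, Q = 30000 J, ΔU = 18100 J.

11900 J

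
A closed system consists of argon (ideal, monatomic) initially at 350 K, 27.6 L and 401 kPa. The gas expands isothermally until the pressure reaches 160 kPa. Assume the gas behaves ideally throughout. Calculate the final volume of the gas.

69.2 L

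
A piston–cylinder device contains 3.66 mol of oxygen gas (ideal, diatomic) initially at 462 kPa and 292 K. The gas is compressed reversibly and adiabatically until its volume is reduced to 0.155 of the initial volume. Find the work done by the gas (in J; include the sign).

-24600 J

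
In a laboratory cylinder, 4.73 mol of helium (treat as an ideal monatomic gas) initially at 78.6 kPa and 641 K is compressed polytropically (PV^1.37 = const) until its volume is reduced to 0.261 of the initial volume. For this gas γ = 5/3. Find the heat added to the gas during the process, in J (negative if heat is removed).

-19500 J

V₁ = nRT₁/P₁ = 4.73×8.314×641/78.6 = 321 L.
Polytropic n=1.37: T₂ = T₁(V₁/V₂)^(n−1) = 641×(3.83)^0.37 = 1050 K; P₂ = P₁(V₁/V₂)^n = 495 kPa.
W = (P₁V₁−P₂V₂)/(n−1) = (78.6×321−495×83.7)/0.37 = -43900 J.
ΔU = nCvΔT = 4.73×12.5×(1050−641) = 24300 J.
Q = ΔU + W = -19500 J.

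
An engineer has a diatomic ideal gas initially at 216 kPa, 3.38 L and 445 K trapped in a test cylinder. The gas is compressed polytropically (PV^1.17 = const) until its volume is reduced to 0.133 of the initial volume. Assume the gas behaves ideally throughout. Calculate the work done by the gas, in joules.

-1760 J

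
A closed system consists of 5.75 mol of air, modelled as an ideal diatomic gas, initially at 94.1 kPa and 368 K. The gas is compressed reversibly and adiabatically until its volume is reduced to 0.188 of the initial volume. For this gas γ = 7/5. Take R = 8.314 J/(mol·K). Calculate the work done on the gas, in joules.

V₁ = nRT₁/P₁ = 5.75×8.314×368/94.1 = 187 L.
Adiabatic: TV^(γ−1) = const ⇒ T₂ = 368×(5.32)^0.400 = 718 K; PV^γ = const ⇒ P₂ = 977 kPa.
ΔU = nCvΔT = 5.75×20.8×(718−368) = 41800 J.
Q = 0 for an adiabatic process, so W = −ΔU = -41800 J.
Work done on the gas = −W_by = 41800 J.

41800 J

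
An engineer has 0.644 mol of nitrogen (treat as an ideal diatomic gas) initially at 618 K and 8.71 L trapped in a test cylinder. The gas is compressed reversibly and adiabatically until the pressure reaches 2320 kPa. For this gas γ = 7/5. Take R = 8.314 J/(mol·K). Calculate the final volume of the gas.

2.39 L

P₁ = nRT₁/V₁ = 0.644×8.314×618/8.71 = 380 kPa.
Adiabatic: T₂/T₁ = (P₂/P₁)^((γ−1)/γ) ⇒ T₂ = 618×(6.11)^0.286 = 1040 K; V₂ = 2.39 L.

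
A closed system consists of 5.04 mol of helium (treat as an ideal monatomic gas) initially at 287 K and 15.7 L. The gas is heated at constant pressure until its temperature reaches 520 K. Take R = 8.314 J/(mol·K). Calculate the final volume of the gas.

28.4 L

P₁ = nRT₁/V₁ = 5.04×8.314×287/15.7 = 766 kPa.
Isobaric: P stays 766 kPa; V/T = const ⇒ T₂ = 520 K, V₂ = 28.4 L.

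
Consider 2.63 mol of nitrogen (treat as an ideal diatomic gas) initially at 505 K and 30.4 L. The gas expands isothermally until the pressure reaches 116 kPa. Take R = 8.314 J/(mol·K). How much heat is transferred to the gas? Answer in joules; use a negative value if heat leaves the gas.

P₁ = nRT₁/V₁ = 2.63×8.314×505/30.4 = 363 kPa.
Isothermal: T stays 505 K; PV = const ⇒ V₂ = 95.2 L, P₂ = 116 kPa.
ΔU = 0 (ideal gas, T constant).
W = nRT ln(V₂/V₁) = 2.63×8.314×505×ln(3.13) = 12600 J.
Q = ΔU + W = 12600 J.

12600 J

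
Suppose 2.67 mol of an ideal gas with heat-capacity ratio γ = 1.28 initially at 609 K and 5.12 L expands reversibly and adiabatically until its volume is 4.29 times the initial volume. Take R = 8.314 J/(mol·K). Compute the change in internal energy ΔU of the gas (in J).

-16200 J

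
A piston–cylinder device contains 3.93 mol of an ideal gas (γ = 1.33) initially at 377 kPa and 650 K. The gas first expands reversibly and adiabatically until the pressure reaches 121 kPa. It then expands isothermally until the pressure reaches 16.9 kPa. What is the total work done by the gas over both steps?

V₁ = nRT₁/P₁ = 3.93×8.314×650/377 = 56.3 L.
Step 1 — Adiabatic: T₂/T₁ = (P₂/P₁)^((γ−1)/γ) ⇒ T₂ = 650×(0.321)^0.248 = 490 K; V₂ = 132 L.
ΔU = nCvΔT = 3.93×25.2×(490−650) = -15800 J.
Q = 0 for an adiabatic process, so W = −ΔU = 15800 J.
State after step 1: P = 121 kPa, V = 132 L, T = 490 K.
Step 2 — Isothermal: T stays 490 K; PV = const ⇒ V₂ = 948 L, P₂ = 16.9 kPa.
ΔU = 0 (ideal gas, T constant).
W = nRT ln(V₂/V₁) = 3.93×8.314×490×ln(7.16) = 31500 J.
Q = ΔU + W = 31500 J.
Net over both steps: W = 47300 J, Q = 31500 J, ΔU = -15800 J.

47300 J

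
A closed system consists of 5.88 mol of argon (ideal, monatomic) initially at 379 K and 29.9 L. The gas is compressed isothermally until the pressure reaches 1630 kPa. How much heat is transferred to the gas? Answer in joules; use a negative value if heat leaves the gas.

-17900 J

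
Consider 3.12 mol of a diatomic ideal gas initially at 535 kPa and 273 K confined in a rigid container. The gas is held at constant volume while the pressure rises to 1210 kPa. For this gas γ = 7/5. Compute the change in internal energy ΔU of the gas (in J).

V₁ = nRT₁/P₁ = 3.12×8.314×273/535 = 13.2 L.
Isochoric: V stays 13.2 L; P/T = const ⇒ T₂ = 617 K, P₂ = 1210 kPa.
For an ideal gas ΔU = nCvΔT with Cv = (5/2)R = 20.8 J/(mol·K).
ΔU = 3.12×20.8×(617−273) = 22300 J.

22300 J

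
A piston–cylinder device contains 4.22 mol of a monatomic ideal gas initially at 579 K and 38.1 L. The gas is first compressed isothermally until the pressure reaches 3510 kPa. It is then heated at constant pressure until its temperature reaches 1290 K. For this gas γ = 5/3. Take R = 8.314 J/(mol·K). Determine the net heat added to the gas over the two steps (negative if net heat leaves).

P₁ = nRT₁/V₁ = 4.22×8.314×579/38.1 = 533 kPa.
Step 1 — Isothermal: T stays 579 K; PV = const ⇒ V₂ = 5.79 L, P₂ = 3510 kPa.
ΔU = 0 (ideal gas, T constant).
W = nRT ln(V₂/V₁) = 4.22×8.314×579×ln(0.152) = -38300 J.
Q = ΔU + W = -38300 J.
State after step 1: P = 3510 kPa, V = 5.79 L, T = 579 K.
Step 2 — Isobaric: P stays 3510 kPa; V/T = const ⇒ T₂ = 1290 K, V₂ = 12.9 L.
W = PΔV = 3510×(12.9−5.79) kPa·L = 24900 J.
ΔU = nCvΔT = 4.22×12.5×(1290−579) = 37400 J.
Q = ΔU + W = nCpΔT = 62400 J.
Net over both steps: W = -13300 J, Q = 24100 J, ΔU = 37400 J.

24100 J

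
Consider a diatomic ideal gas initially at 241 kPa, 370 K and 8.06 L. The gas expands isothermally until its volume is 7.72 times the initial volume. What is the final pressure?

31.2 kPa

Isothermal: T stays 370 K; PV = const ⇒ V₂ = 62.2 L, P₂ = 31.2 kPa.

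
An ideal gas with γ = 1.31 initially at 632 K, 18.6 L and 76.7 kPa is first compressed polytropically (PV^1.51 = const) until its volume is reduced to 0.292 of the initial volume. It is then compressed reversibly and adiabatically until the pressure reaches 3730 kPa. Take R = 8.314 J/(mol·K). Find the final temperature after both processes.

1910 K

n = P₁V₁/(RT₁) = 76.7×18.6/(8.314×632) = 0.272 mol.
Step 1 — Polytropic n=1.51: T₂ = T₁(V₁/V₂)^(n−1) = 632×(3.42)^0.51 = 1180 K; P₂ = P₁(V₁/V₂)^n = 492 kPa.
W = (P₁V₁−P₂V₂)/(n−1) = (76.7×18.6−492×5.43)/0.51 = -2440 J.
ΔU = nCvΔT = 0.272×26.8×(1180−632) = 4020 J.
Q = ΔU + W = 1580 J.
State after step 1: P = 492 kPa, V = 5.43 L, T = 1180 K.
Step 2 — Adiabatic: T₂/T₁ = (P₂/P₁)^((γ−1)/γ) ⇒ T₂ = 1180×(7.58)^0.237 = 1910 K; V₂ = 1.16 L.
ΔU = nCvΔT = 0.272×26.8×(1910−1180) = 5300 J.
Q = 0 for an adiabatic process, so W = −ΔU = -5300 J.
Net over both steps: W = -7750 J, Q = 1580 J, ΔU = 9320 J.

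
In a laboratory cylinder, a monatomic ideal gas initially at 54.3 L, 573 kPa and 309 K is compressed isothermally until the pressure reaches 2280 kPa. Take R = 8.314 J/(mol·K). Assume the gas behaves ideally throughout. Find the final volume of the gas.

13.6 L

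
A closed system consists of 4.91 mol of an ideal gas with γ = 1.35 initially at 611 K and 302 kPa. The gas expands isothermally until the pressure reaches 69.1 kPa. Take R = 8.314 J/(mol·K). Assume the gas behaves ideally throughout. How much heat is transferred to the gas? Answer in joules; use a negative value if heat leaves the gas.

36800 J

V₁ = nRT₁/P₁ = 4.91×8.314×611/302 = 82.6 L.
Isothermal: T stays 611 K; PV = const ⇒ V₂ = 361 L, P₂ = 69.1 kPa.
ΔU = 0 (ideal gas, T constant).
W = nRT ln(V₂/V₁) = 4.91×8.314×611×ln(4.37) = 36800 J.
Q = ΔU + W = 36800 J.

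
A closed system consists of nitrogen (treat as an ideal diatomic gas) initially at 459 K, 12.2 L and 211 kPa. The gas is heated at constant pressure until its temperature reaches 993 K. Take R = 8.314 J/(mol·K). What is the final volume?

26.4 L

Isobaric: P stays 211 kPa; V/T = const ⇒ T₂ = 993 K, V₂ = 26.4 L.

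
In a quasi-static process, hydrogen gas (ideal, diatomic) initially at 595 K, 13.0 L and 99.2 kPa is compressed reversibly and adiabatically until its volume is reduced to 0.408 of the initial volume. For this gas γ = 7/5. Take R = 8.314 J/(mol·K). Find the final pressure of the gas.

Adiabatic: TV^(γ−1) = const ⇒ T₂ = 595×(2.45)^0.400 = 852 K; PV^γ = const ⇒ P₂ = 348 kPa.

348 kPa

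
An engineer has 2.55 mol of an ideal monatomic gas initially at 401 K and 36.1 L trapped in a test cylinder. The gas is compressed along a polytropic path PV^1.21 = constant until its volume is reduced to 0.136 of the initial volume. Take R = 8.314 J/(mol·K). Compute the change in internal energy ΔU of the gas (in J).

6640 J

P₁ = nRT₁/V₁ = 2.55×8.314×401/36.1 = 235 kPa.
Polytropic n=1.21: T₂ = T₁(V₁/V₂)^(n−1) = 401×(7.35)^0.21 = 610 K; P₂ = P₁(V₁/V₂)^n = 2630 kPa.
For an ideal gas ΔU = nCvΔT with Cv = (3/2)R = 12.5 J/(mol·K).
ΔU = 2.55×12.5×(610−401) = 6640 J.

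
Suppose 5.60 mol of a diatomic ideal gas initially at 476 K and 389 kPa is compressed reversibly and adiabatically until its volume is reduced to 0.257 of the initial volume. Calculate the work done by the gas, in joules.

V₁ = nRT₁/P₁ = 5.60×8.314×476/389 = 57.0 L.
Adiabatic: TV^(γ−1) = const ⇒ T₂ = 476×(3.89)^0.400 = 820 K; PV^γ = const ⇒ P₂ = 2610 kPa.
ΔU = nCvΔT = 5.60×20.8×(820−476) = 40000 J.
Q = 0 for an adiabatic process, so W = −ΔU = -40000 J.

-40000 J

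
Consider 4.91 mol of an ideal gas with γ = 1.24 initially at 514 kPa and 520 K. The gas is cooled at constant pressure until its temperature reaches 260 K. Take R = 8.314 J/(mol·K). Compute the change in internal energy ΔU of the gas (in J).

V₁ = nRT₁/P₁ = 4.91×8.314×520/514 = 41.3 L.
Isobaric: P stays 514 kPa; V/T = const ⇒ T₂ = 260 K, V₂ = 20.6 L.
For an ideal gas ΔU = nCvΔT with Cv = R/(γ−1) = 34.6 J/(mol·K).
ΔU = 4.91×34.6×(260−520) = -44200 J.

-44200 J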